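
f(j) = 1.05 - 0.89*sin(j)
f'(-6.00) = -0.85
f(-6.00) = 0.80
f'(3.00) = 0.88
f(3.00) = 0.92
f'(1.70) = 0.11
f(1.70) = 0.17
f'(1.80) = 0.20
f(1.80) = 0.18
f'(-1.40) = -0.15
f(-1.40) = 1.93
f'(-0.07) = -0.89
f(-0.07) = 1.11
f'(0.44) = -0.81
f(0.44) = 0.67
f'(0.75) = -0.65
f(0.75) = 0.44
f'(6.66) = -0.83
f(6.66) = 0.72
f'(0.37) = -0.83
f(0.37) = 0.73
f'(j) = -0.89*cos(j)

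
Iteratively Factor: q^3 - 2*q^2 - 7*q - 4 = (q + 1)*(q^2 - 3*q - 4) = (q - 4)*(q + 1)*(q + 1)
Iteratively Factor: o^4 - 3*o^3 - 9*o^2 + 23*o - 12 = (o - 1)*(o^3 - 2*o^2 - 11*o + 12) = (o - 1)^2*(o^2 - o - 12) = (o - 1)^2*(o + 3)*(o - 4)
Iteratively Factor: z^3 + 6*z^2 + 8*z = (z + 2)*(z^2 + 4*z) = z*(z + 2)*(z + 4)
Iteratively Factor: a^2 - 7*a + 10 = (a - 2)*(a - 5)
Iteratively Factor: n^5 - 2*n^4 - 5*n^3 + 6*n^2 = (n)*(n^4 - 2*n^3 - 5*n^2 + 6*n) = n*(n - 1)*(n^3 - n^2 - 6*n) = n*(n - 3)*(n - 1)*(n^2 + 2*n) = n^2*(n - 3)*(n - 1)*(n + 2)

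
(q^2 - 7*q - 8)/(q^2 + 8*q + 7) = (q - 8)/(q + 7)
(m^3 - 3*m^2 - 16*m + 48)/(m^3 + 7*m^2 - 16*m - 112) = (m - 3)/(m + 7)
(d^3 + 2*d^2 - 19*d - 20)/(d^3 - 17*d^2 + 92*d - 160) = (d^2 + 6*d + 5)/(d^2 - 13*d + 40)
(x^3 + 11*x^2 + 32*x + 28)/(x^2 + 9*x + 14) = x + 2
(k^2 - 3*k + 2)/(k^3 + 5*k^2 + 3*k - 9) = (k - 2)/(k^2 + 6*k + 9)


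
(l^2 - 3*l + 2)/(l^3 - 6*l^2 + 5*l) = (l - 2)/(l*(l - 5))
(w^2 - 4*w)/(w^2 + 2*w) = (w - 4)/(w + 2)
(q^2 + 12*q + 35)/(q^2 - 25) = (q + 7)/(q - 5)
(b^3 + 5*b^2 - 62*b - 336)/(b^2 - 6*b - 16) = (b^2 + 13*b + 42)/(b + 2)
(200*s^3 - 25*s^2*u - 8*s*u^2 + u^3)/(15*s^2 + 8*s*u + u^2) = (40*s^2 - 13*s*u + u^2)/(3*s + u)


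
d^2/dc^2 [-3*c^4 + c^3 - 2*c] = 6*c*(1 - 6*c)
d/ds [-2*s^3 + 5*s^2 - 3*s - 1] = -6*s^2 + 10*s - 3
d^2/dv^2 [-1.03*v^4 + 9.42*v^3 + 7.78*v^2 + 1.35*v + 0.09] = -12.36*v^2 + 56.52*v + 15.56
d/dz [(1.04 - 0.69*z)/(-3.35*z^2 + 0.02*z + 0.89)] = (-2.3115*z^2 + 6.968*z - 0.6349)/(11.2225*z^4 - 0.134*z^3 - 5.9626*z^2 + 0.0356*z + 0.7921)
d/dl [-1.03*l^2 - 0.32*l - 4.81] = -2.06*l - 0.32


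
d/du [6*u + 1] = 6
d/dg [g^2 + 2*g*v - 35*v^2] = 2*g + 2*v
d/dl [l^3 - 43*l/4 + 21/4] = 3*l^2 - 43/4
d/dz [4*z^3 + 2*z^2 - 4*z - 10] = 12*z^2 + 4*z - 4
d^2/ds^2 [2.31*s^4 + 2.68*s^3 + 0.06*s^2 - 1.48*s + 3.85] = 27.72*s^2 + 16.08*s + 0.12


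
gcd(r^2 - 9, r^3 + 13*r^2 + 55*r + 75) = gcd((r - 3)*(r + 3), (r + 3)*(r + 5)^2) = r + 3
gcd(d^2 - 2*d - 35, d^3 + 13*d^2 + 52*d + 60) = d + 5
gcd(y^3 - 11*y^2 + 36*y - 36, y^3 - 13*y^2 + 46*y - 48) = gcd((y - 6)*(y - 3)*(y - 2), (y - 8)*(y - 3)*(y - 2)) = y^2 - 5*y + 6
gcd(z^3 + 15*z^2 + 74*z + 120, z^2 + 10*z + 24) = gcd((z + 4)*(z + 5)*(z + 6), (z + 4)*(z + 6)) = z^2 + 10*z + 24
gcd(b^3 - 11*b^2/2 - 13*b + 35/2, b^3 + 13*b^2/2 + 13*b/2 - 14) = b - 1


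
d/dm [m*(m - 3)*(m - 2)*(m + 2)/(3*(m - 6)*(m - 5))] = 2*(m^5 - 18*m^4 + 93*m^3 - 119*m^2 - 120*m + 180)/(3*(m^4 - 22*m^3 + 181*m^2 - 660*m + 900))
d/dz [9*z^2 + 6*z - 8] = 18*z + 6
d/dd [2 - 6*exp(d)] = -6*exp(d)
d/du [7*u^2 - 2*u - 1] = 14*u - 2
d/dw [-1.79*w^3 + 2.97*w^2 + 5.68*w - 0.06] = -5.37*w^2 + 5.94*w + 5.68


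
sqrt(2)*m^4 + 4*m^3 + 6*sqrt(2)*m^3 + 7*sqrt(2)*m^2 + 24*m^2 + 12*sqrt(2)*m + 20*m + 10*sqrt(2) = (m + 5)*(m + sqrt(2))^2*(sqrt(2)*m + sqrt(2))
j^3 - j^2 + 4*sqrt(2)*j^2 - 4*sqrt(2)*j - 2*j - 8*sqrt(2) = (j - 2)*(j + 1)*(j + 4*sqrt(2))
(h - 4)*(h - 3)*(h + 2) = h^3 - 5*h^2 - 2*h + 24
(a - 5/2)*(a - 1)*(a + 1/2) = a^3 - 3*a^2 + 3*a/4 + 5/4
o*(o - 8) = o^2 - 8*o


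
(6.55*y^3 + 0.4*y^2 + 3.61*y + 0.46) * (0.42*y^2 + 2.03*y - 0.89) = 2.751*y^5 + 13.4645*y^4 - 3.5013*y^3 + 7.1655*y^2 - 2.2791*y - 0.4094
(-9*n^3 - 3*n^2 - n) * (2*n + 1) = -18*n^4 - 15*n^3 - 5*n^2 - n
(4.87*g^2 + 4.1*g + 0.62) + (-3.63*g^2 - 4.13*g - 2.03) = 1.24*g^2 - 0.0300000000000002*g - 1.41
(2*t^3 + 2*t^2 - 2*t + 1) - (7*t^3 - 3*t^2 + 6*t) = -5*t^3 + 5*t^2 - 8*t + 1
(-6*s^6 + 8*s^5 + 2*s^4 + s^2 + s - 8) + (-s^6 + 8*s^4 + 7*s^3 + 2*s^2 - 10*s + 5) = -7*s^6 + 8*s^5 + 10*s^4 + 7*s^3 + 3*s^2 - 9*s - 3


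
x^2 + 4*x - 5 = (x - 1)*(x + 5)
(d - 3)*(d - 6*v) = d^2 - 6*d*v - 3*d + 18*v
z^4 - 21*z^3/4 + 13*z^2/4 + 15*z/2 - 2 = (z - 4)*(z - 2)*(z - 1/4)*(z + 1)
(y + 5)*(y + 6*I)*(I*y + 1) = I*y^3 - 5*y^2 + 5*I*y^2 - 25*y + 6*I*y + 30*I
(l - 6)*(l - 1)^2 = l^3 - 8*l^2 + 13*l - 6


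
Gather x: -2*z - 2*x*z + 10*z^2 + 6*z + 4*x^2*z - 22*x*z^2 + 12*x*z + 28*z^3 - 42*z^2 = 4*x^2*z + x*(-22*z^2 + 10*z) + 28*z^3 - 32*z^2 + 4*z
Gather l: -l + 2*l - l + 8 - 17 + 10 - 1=0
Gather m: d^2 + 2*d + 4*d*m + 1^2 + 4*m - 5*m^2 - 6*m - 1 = d^2 + 2*d - 5*m^2 + m*(4*d - 2)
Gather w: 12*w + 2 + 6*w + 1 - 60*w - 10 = -42*w - 7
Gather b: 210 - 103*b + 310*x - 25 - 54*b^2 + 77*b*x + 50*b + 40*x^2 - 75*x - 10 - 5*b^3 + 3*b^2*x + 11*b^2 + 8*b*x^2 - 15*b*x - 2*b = -5*b^3 + b^2*(3*x - 43) + b*(8*x^2 + 62*x - 55) + 40*x^2 + 235*x + 175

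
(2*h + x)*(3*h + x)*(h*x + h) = 6*h^3*x + 6*h^3 + 5*h^2*x^2 + 5*h^2*x + h*x^3 + h*x^2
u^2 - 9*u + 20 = (u - 5)*(u - 4)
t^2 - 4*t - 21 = (t - 7)*(t + 3)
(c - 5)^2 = c^2 - 10*c + 25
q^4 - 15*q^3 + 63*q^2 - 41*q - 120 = (q - 8)*(q - 5)*(q - 3)*(q + 1)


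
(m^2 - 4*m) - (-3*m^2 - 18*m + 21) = 4*m^2 + 14*m - 21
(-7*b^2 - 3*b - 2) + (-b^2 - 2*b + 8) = -8*b^2 - 5*b + 6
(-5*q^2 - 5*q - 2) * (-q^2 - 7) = 5*q^4 + 5*q^3 + 37*q^2 + 35*q + 14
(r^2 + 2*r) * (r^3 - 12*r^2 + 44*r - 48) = r^5 - 10*r^4 + 20*r^3 + 40*r^2 - 96*r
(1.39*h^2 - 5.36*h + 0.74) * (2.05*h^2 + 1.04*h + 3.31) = 2.8495*h^4 - 9.5424*h^3 + 0.543499999999998*h^2 - 16.972*h + 2.4494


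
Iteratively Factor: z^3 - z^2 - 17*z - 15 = (z + 1)*(z^2 - 2*z - 15) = (z - 5)*(z + 1)*(z + 3)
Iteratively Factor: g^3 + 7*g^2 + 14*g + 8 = (g + 4)*(g^2 + 3*g + 2) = (g + 1)*(g + 4)*(g + 2)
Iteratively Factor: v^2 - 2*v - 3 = (v + 1)*(v - 3)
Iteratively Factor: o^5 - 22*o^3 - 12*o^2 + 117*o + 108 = (o + 3)*(o^4 - 3*o^3 - 13*o^2 + 27*o + 36) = (o - 4)*(o + 3)*(o^3 + o^2 - 9*o - 9) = (o - 4)*(o - 3)*(o + 3)*(o^2 + 4*o + 3) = (o - 4)*(o - 3)*(o + 3)^2*(o + 1)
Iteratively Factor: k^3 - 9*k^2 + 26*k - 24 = (k - 3)*(k^2 - 6*k + 8) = (k - 4)*(k - 3)*(k - 2)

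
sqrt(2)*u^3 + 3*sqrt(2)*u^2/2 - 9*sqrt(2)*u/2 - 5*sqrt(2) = (u - 2)*(u + 5/2)*(sqrt(2)*u + sqrt(2))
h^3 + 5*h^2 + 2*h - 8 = (h - 1)*(h + 2)*(h + 4)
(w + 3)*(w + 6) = w^2 + 9*w + 18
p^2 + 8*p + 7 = (p + 1)*(p + 7)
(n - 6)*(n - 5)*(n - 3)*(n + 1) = n^4 - 13*n^3 + 49*n^2 - 27*n - 90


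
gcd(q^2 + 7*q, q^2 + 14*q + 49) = q + 7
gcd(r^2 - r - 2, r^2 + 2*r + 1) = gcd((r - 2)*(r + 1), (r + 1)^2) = r + 1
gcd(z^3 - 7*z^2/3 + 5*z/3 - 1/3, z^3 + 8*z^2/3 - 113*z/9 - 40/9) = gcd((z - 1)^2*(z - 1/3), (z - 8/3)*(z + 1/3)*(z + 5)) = 1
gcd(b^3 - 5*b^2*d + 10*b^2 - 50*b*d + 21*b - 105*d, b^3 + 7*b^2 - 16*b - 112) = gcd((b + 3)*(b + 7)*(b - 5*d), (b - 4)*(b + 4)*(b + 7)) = b + 7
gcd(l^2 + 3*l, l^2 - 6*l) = l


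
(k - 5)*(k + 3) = k^2 - 2*k - 15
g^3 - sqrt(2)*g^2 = g^2*(g - sqrt(2))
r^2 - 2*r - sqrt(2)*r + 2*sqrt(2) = (r - 2)*(r - sqrt(2))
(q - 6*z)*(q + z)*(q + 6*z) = q^3 + q^2*z - 36*q*z^2 - 36*z^3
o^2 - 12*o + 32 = (o - 8)*(o - 4)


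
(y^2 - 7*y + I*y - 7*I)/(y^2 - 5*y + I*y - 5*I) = (y - 7)/(y - 5)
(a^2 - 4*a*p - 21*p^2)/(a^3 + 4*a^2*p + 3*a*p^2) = (a - 7*p)/(a*(a + p))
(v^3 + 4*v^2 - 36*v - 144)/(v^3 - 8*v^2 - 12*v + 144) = (v + 6)/(v - 6)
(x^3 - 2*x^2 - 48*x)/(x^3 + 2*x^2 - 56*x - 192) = x/(x + 4)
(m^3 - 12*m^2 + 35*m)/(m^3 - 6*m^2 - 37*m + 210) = m/(m + 6)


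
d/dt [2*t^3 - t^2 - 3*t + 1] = 6*t^2 - 2*t - 3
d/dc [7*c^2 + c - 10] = 14*c + 1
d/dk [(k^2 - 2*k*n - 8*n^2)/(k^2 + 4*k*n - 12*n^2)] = 2*n*(3*k^2 - 4*k*n + 28*n^2)/(k^4 + 8*k^3*n - 8*k^2*n^2 - 96*k*n^3 + 144*n^4)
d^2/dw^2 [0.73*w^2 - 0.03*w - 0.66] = 1.46000000000000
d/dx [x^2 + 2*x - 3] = 2*x + 2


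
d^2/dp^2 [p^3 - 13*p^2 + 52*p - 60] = 6*p - 26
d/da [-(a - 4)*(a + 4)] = -2*a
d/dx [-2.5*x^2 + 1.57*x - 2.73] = 1.57 - 5.0*x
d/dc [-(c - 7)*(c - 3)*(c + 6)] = -3*c^2 + 8*c + 39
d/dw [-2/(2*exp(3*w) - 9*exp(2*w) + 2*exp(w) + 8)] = (12*exp(2*w) - 36*exp(w) + 4)*exp(w)/(2*exp(3*w) - 9*exp(2*w) + 2*exp(w) + 8)^2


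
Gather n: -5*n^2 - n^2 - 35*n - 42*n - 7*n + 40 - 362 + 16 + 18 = -6*n^2 - 84*n - 288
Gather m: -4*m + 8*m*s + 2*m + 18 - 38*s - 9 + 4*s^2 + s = m*(8*s - 2) + 4*s^2 - 37*s + 9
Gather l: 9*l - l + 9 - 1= 8*l + 8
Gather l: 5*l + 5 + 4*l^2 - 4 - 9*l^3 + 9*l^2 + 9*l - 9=-9*l^3 + 13*l^2 + 14*l - 8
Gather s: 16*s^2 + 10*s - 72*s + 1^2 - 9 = 16*s^2 - 62*s - 8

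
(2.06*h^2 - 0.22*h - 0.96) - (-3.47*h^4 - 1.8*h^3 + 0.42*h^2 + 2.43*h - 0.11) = 3.47*h^4 + 1.8*h^3 + 1.64*h^2 - 2.65*h - 0.85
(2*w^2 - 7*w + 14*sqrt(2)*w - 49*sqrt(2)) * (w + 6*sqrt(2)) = 2*w^3 - 7*w^2 + 26*sqrt(2)*w^2 - 91*sqrt(2)*w + 168*w - 588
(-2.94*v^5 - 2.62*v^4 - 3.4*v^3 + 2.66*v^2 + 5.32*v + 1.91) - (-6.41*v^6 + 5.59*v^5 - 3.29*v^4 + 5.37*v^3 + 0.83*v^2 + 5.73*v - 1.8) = 6.41*v^6 - 8.53*v^5 + 0.67*v^4 - 8.77*v^3 + 1.83*v^2 - 0.41*v + 3.71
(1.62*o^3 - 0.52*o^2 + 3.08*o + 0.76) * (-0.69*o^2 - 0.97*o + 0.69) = -1.1178*o^5 - 1.2126*o^4 - 0.503*o^3 - 3.8708*o^2 + 1.388*o + 0.5244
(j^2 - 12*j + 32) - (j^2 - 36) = 68 - 12*j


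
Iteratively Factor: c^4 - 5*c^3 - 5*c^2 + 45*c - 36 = (c + 3)*(c^3 - 8*c^2 + 19*c - 12) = (c - 1)*(c + 3)*(c^2 - 7*c + 12) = (c - 3)*(c - 1)*(c + 3)*(c - 4)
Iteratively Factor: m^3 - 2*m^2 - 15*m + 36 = (m - 3)*(m^2 + m - 12) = (m - 3)^2*(m + 4)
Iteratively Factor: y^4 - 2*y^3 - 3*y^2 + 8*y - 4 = (y - 2)*(y^3 - 3*y + 2) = (y - 2)*(y - 1)*(y^2 + y - 2) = (y - 2)*(y - 1)^2*(y + 2)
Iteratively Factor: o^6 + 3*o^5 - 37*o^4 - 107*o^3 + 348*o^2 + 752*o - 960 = (o + 4)*(o^5 - o^4 - 33*o^3 + 25*o^2 + 248*o - 240) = (o + 4)^2*(o^4 - 5*o^3 - 13*o^2 + 77*o - 60) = (o - 1)*(o + 4)^2*(o^3 - 4*o^2 - 17*o + 60) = (o - 5)*(o - 1)*(o + 4)^2*(o^2 + o - 12) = (o - 5)*(o - 3)*(o - 1)*(o + 4)^2*(o + 4)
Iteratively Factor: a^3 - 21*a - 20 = (a + 4)*(a^2 - 4*a - 5) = (a - 5)*(a + 4)*(a + 1)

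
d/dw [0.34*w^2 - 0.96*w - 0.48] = 0.68*w - 0.96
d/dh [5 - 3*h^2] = -6*h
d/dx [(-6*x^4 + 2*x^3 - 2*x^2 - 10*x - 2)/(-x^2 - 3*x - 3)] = 2*(6*x^5 + 26*x^4 + 30*x^3 - 11*x^2 + 4*x + 12)/(x^4 + 6*x^3 + 15*x^2 + 18*x + 9)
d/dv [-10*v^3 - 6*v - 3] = -30*v^2 - 6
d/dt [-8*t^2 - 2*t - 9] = -16*t - 2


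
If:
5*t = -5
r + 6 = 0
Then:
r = -6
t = -1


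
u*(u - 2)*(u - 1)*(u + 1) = u^4 - 2*u^3 - u^2 + 2*u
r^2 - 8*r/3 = r*(r - 8/3)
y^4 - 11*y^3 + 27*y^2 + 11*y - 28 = (y - 7)*(y - 4)*(y - 1)*(y + 1)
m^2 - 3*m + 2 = (m - 2)*(m - 1)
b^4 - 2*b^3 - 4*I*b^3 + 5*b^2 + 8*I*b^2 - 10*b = b*(b - 2)*(b - 5*I)*(b + I)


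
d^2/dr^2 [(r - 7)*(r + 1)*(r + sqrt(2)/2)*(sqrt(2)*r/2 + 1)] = 6*sqrt(2)*r^2 - 18*sqrt(2)*r + 9*r - 18 - 6*sqrt(2)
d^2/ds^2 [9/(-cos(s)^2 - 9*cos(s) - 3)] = 9*(4*sin(s)^4 - 71*sin(s)^2 - 243*cos(s)/4 + 27*cos(3*s)/4 - 89)/(-sin(s)^2 + 9*cos(s) + 4)^3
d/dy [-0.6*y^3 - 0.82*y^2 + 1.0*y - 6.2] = -1.8*y^2 - 1.64*y + 1.0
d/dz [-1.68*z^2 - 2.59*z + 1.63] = -3.36*z - 2.59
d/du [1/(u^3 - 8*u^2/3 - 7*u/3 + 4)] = 3*(-9*u^2 + 16*u + 7)/(3*u^3 - 8*u^2 - 7*u + 12)^2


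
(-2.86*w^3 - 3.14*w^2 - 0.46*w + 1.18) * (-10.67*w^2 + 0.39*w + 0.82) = 30.5162*w^5 + 32.3884*w^4 + 1.3384*w^3 - 15.3448*w^2 + 0.083*w + 0.9676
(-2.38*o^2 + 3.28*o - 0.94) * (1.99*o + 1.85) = -4.7362*o^3 + 2.1242*o^2 + 4.1974*o - 1.739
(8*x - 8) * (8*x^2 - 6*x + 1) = 64*x^3 - 112*x^2 + 56*x - 8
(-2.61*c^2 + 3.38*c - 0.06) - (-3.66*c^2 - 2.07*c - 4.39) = 1.05*c^2 + 5.45*c + 4.33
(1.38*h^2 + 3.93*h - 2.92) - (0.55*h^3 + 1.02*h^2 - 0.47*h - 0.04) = -0.55*h^3 + 0.36*h^2 + 4.4*h - 2.88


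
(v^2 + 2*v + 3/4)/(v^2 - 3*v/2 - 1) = (v + 3/2)/(v - 2)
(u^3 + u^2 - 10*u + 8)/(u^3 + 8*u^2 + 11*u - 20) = (u - 2)/(u + 5)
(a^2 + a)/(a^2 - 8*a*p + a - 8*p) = a/(a - 8*p)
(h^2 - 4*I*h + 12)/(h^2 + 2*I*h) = (h - 6*I)/h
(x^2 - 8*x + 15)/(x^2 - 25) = (x - 3)/(x + 5)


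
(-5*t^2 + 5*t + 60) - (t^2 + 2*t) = -6*t^2 + 3*t + 60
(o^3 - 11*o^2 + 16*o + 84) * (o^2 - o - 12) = o^5 - 12*o^4 + 15*o^3 + 200*o^2 - 276*o - 1008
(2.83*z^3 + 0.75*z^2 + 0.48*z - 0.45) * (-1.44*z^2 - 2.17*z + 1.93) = -4.0752*z^5 - 7.2211*z^4 + 3.1432*z^3 + 1.0539*z^2 + 1.9029*z - 0.8685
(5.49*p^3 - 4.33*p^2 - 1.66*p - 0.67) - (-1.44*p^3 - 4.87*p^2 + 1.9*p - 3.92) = 6.93*p^3 + 0.54*p^2 - 3.56*p + 3.25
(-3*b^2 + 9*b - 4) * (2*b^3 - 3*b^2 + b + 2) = -6*b^5 + 27*b^4 - 38*b^3 + 15*b^2 + 14*b - 8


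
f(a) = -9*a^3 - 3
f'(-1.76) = -83.64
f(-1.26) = 15.00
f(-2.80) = 194.57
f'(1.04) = -29.20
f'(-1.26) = -42.87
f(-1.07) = 8.03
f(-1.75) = 45.23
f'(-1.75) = -82.69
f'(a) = -27*a^2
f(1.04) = -13.12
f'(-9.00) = -2187.00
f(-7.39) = 3629.25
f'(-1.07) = -30.91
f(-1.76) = 46.07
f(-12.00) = 15549.00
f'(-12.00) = -3888.00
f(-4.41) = 768.90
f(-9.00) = 6558.00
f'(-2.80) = -211.68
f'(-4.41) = -525.10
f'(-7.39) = -1474.53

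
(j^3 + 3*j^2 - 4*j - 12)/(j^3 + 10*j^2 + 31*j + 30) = (j - 2)/(j + 5)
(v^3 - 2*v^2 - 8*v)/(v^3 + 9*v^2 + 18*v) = (v^2 - 2*v - 8)/(v^2 + 9*v + 18)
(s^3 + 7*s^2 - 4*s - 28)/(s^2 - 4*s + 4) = (s^2 + 9*s + 14)/(s - 2)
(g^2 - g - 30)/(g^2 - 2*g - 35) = (g - 6)/(g - 7)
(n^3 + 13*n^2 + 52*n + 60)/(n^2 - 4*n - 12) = (n^2 + 11*n + 30)/(n - 6)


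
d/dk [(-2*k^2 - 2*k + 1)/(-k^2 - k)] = (2*k + 1)/(k^2*(k^2 + 2*k + 1))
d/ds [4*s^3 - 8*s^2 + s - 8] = 12*s^2 - 16*s + 1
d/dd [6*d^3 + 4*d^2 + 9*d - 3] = 18*d^2 + 8*d + 9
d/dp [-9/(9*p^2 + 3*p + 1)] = 27*(6*p + 1)/(9*p^2 + 3*p + 1)^2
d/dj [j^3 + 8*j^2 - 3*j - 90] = 3*j^2 + 16*j - 3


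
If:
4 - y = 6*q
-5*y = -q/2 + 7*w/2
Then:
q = 2/3 - y/6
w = 2/21 - 61*y/42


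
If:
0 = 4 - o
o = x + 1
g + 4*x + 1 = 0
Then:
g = -13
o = 4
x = 3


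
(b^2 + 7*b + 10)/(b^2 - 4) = (b + 5)/(b - 2)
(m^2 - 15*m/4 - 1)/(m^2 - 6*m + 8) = (m + 1/4)/(m - 2)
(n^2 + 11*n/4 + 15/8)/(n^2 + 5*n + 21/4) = (4*n + 5)/(2*(2*n + 7))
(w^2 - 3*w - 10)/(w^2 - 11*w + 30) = (w + 2)/(w - 6)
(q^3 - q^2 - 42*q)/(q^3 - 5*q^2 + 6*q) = (q^2 - q - 42)/(q^2 - 5*q + 6)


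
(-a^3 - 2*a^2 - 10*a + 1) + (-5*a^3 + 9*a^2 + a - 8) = -6*a^3 + 7*a^2 - 9*a - 7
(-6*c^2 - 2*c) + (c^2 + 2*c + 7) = 7 - 5*c^2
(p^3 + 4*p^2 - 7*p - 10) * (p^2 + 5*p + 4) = p^5 + 9*p^4 + 17*p^3 - 29*p^2 - 78*p - 40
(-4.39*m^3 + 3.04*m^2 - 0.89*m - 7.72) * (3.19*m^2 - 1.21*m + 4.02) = -14.0041*m^5 + 15.0095*m^4 - 24.1653*m^3 - 11.3291*m^2 + 5.7634*m - 31.0344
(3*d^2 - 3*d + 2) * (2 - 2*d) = -6*d^3 + 12*d^2 - 10*d + 4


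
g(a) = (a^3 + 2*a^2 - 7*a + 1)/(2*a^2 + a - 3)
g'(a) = (-4*a - 1)*(a^3 + 2*a^2 - 7*a + 1)/(2*a^2 + a - 3)^2 + (3*a^2 + 4*a - 7)/(2*a^2 + a - 3)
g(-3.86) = 0.01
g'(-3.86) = 0.98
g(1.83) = 0.18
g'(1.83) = 1.60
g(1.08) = -7.19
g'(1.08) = 94.63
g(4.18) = 2.21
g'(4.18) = 0.64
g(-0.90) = -3.59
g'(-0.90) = 7.68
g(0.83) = 3.61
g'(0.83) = 21.73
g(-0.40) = -1.32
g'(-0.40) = 2.89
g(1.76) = 0.07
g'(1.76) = 1.78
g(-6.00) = -1.60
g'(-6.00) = 0.64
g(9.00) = 4.93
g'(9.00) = 0.53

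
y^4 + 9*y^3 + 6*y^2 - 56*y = y*(y - 2)*(y + 4)*(y + 7)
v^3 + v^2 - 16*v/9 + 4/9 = (v - 2/3)*(v - 1/3)*(v + 2)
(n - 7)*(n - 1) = n^2 - 8*n + 7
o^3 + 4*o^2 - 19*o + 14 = (o - 2)*(o - 1)*(o + 7)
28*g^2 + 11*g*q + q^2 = (4*g + q)*(7*g + q)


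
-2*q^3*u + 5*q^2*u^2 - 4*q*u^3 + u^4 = u*(-2*q + u)*(-q + u)^2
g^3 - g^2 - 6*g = g*(g - 3)*(g + 2)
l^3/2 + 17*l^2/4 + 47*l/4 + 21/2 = (l/2 + 1)*(l + 3)*(l + 7/2)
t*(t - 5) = t^2 - 5*t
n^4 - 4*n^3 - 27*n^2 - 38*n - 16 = (n - 8)*(n + 1)^2*(n + 2)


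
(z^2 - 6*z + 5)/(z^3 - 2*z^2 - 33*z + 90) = (z - 1)/(z^2 + 3*z - 18)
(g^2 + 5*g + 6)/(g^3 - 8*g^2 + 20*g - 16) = (g^2 + 5*g + 6)/(g^3 - 8*g^2 + 20*g - 16)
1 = 1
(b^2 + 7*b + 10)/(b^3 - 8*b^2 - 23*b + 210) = (b + 2)/(b^2 - 13*b + 42)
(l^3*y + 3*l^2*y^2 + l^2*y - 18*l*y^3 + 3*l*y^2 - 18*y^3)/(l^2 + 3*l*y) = y*(l^3 + 3*l^2*y + l^2 - 18*l*y^2 + 3*l*y - 18*y^2)/(l*(l + 3*y))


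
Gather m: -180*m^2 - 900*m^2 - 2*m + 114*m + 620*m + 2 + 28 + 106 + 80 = -1080*m^2 + 732*m + 216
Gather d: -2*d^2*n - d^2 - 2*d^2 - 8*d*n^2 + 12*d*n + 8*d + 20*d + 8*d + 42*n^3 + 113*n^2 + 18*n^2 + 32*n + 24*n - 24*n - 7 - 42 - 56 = d^2*(-2*n - 3) + d*(-8*n^2 + 12*n + 36) + 42*n^3 + 131*n^2 + 32*n - 105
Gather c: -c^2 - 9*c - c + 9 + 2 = -c^2 - 10*c + 11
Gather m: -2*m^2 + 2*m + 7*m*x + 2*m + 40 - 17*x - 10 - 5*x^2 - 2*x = -2*m^2 + m*(7*x + 4) - 5*x^2 - 19*x + 30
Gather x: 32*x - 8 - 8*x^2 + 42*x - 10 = -8*x^2 + 74*x - 18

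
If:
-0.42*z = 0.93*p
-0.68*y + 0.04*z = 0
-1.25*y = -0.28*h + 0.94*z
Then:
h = 3.61974789915966*z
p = -0.451612903225806*z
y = 0.0588235294117647*z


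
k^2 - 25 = (k - 5)*(k + 5)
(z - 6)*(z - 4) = z^2 - 10*z + 24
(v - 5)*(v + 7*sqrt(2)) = v^2 - 5*v + 7*sqrt(2)*v - 35*sqrt(2)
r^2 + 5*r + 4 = (r + 1)*(r + 4)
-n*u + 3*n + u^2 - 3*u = (-n + u)*(u - 3)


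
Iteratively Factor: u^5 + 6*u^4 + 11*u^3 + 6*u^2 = (u)*(u^4 + 6*u^3 + 11*u^2 + 6*u) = u*(u + 3)*(u^3 + 3*u^2 + 2*u) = u^2*(u + 3)*(u^2 + 3*u + 2) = u^2*(u + 1)*(u + 3)*(u + 2)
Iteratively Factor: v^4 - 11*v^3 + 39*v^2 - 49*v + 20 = (v - 5)*(v^3 - 6*v^2 + 9*v - 4) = (v - 5)*(v - 1)*(v^2 - 5*v + 4) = (v - 5)*(v - 4)*(v - 1)*(v - 1)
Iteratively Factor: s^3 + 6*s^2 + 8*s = (s + 4)*(s^2 + 2*s) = (s + 2)*(s + 4)*(s)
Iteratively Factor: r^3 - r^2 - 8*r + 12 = (r + 3)*(r^2 - 4*r + 4) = (r - 2)*(r + 3)*(r - 2)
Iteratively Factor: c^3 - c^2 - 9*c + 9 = (c - 3)*(c^2 + 2*c - 3) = (c - 3)*(c - 1)*(c + 3)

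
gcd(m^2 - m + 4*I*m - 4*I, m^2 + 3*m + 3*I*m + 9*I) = 1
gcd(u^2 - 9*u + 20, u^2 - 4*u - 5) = u - 5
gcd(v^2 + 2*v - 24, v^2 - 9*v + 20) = v - 4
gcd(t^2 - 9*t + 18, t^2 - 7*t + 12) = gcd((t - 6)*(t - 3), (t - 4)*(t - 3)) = t - 3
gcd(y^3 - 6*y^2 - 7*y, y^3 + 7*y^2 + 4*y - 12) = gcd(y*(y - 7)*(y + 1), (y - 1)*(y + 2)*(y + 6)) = 1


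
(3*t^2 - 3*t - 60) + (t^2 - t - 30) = 4*t^2 - 4*t - 90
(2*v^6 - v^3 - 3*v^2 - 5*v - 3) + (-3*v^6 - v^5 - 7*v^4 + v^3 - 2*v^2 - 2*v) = -v^6 - v^5 - 7*v^4 - 5*v^2 - 7*v - 3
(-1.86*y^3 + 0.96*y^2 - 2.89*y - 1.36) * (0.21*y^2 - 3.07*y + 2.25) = -0.3906*y^5 + 5.9118*y^4 - 7.7391*y^3 + 10.7467*y^2 - 2.3273*y - 3.06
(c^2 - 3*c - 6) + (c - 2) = c^2 - 2*c - 8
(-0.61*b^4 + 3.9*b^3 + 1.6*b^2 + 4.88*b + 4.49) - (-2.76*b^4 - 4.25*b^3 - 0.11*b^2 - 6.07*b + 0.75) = 2.15*b^4 + 8.15*b^3 + 1.71*b^2 + 10.95*b + 3.74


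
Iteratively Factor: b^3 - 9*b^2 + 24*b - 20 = (b - 5)*(b^2 - 4*b + 4) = (b - 5)*(b - 2)*(b - 2)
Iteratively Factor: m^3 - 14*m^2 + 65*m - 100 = (m - 5)*(m^2 - 9*m + 20) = (m - 5)^2*(m - 4)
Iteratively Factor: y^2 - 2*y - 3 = (y - 3)*(y + 1)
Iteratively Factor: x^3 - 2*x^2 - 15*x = (x)*(x^2 - 2*x - 15) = x*(x - 5)*(x + 3)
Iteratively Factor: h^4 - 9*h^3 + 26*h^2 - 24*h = (h - 3)*(h^3 - 6*h^2 + 8*h) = (h - 4)*(h - 3)*(h^2 - 2*h) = h*(h - 4)*(h - 3)*(h - 2)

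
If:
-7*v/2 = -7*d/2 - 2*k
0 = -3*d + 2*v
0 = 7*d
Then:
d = 0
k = 0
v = 0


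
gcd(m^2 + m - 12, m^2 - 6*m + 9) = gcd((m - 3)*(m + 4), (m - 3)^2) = m - 3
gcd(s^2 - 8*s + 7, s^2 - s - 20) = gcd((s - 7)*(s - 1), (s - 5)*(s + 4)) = 1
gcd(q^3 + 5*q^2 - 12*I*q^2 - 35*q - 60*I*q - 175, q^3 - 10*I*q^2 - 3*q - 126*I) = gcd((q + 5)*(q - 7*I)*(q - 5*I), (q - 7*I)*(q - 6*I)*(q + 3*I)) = q - 7*I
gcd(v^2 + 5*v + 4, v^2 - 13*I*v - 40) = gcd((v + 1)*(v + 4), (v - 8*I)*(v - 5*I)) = 1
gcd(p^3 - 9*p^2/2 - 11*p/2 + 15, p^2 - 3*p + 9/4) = p - 3/2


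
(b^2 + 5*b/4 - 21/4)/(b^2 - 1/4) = (4*b^2 + 5*b - 21)/(4*b^2 - 1)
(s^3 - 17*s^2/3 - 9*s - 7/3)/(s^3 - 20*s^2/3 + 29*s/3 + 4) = (s^2 - 6*s - 7)/(s^2 - 7*s + 12)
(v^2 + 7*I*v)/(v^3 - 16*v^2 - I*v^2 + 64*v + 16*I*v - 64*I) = v*(v + 7*I)/(v^3 - v^2*(16 + I) + 16*v*(4 + I) - 64*I)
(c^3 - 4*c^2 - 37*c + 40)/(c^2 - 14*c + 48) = (c^2 + 4*c - 5)/(c - 6)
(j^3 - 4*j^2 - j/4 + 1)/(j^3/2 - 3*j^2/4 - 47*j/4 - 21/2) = (-4*j^3 + 16*j^2 + j - 4)/(-2*j^3 + 3*j^2 + 47*j + 42)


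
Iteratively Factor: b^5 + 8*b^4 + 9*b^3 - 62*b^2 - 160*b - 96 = (b + 2)*(b^4 + 6*b^3 - 3*b^2 - 56*b - 48) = (b + 1)*(b + 2)*(b^3 + 5*b^2 - 8*b - 48) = (b - 3)*(b + 1)*(b + 2)*(b^2 + 8*b + 16) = (b - 3)*(b + 1)*(b + 2)*(b + 4)*(b + 4)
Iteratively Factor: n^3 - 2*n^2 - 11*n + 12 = (n - 4)*(n^2 + 2*n - 3) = (n - 4)*(n + 3)*(n - 1)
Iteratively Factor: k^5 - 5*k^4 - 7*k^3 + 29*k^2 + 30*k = (k - 3)*(k^4 - 2*k^3 - 13*k^2 - 10*k) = (k - 5)*(k - 3)*(k^3 + 3*k^2 + 2*k) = (k - 5)*(k - 3)*(k + 1)*(k^2 + 2*k) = (k - 5)*(k - 3)*(k + 1)*(k + 2)*(k)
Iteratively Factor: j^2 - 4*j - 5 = (j - 5)*(j + 1)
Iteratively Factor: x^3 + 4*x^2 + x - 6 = (x + 2)*(x^2 + 2*x - 3) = (x + 2)*(x + 3)*(x - 1)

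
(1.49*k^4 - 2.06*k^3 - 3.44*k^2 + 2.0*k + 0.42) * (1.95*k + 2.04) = 2.9055*k^5 - 0.9774*k^4 - 10.9104*k^3 - 3.1176*k^2 + 4.899*k + 0.8568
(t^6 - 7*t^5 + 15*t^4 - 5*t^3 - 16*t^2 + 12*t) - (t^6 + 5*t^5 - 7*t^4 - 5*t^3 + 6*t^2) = -12*t^5 + 22*t^4 - 22*t^2 + 12*t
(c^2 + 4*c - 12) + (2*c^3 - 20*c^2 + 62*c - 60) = 2*c^3 - 19*c^2 + 66*c - 72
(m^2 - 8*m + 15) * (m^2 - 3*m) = m^4 - 11*m^3 + 39*m^2 - 45*m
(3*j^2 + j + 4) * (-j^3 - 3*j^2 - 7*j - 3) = -3*j^5 - 10*j^4 - 28*j^3 - 28*j^2 - 31*j - 12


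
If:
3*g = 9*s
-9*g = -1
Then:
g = 1/9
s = 1/27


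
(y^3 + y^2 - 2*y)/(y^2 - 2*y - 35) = y*(-y^2 - y + 2)/(-y^2 + 2*y + 35)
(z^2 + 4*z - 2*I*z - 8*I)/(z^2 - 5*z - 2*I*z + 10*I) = (z + 4)/(z - 5)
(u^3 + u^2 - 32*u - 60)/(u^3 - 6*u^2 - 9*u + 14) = (u^2 - u - 30)/(u^2 - 8*u + 7)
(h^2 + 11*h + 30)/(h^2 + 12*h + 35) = (h + 6)/(h + 7)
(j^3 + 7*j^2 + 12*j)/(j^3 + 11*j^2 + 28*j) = (j + 3)/(j + 7)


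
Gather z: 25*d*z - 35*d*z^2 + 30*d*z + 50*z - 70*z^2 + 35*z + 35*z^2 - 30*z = z^2*(-35*d - 35) + z*(55*d + 55)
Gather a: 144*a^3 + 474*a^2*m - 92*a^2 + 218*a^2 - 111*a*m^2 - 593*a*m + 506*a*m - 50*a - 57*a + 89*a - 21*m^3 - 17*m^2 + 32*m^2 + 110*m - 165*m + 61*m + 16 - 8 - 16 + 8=144*a^3 + a^2*(474*m + 126) + a*(-111*m^2 - 87*m - 18) - 21*m^3 + 15*m^2 + 6*m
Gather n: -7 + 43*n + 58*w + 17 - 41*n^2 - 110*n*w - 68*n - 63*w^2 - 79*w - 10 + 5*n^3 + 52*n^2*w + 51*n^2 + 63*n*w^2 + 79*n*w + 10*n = 5*n^3 + n^2*(52*w + 10) + n*(63*w^2 - 31*w - 15) - 63*w^2 - 21*w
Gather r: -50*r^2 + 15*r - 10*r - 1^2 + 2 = -50*r^2 + 5*r + 1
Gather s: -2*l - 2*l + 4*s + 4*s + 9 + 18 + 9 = -4*l + 8*s + 36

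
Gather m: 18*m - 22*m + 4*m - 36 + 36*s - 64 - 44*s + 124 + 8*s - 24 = 0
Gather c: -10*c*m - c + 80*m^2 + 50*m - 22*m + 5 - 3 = c*(-10*m - 1) + 80*m^2 + 28*m + 2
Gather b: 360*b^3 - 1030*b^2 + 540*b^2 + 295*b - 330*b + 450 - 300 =360*b^3 - 490*b^2 - 35*b + 150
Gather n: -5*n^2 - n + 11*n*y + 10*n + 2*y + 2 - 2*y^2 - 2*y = -5*n^2 + n*(11*y + 9) - 2*y^2 + 2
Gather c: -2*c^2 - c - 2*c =-2*c^2 - 3*c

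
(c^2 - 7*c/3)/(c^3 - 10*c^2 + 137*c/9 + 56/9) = 3*c/(3*c^2 - 23*c - 8)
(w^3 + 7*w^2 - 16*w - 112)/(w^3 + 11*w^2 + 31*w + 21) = (w^2 - 16)/(w^2 + 4*w + 3)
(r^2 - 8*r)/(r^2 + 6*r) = (r - 8)/(r + 6)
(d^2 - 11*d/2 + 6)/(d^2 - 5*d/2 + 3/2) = (d - 4)/(d - 1)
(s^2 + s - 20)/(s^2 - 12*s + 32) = (s + 5)/(s - 8)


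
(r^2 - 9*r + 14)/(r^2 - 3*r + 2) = (r - 7)/(r - 1)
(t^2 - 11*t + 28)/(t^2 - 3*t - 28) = (t - 4)/(t + 4)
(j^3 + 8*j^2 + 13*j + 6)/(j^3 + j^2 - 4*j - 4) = (j^2 + 7*j + 6)/(j^2 - 4)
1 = 1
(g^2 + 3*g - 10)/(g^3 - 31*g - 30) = (g - 2)/(g^2 - 5*g - 6)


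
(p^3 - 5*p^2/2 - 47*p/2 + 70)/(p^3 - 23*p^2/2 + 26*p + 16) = (2*p^2 + 3*p - 35)/(2*p^2 - 15*p - 8)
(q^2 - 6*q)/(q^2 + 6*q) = (q - 6)/(q + 6)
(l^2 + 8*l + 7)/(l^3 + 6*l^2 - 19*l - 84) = (l + 1)/(l^2 - l - 12)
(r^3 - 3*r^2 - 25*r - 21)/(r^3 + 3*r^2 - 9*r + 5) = (r^3 - 3*r^2 - 25*r - 21)/(r^3 + 3*r^2 - 9*r + 5)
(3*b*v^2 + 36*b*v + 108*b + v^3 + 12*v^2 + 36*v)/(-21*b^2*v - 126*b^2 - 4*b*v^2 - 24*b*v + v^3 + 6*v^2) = (v + 6)/(-7*b + v)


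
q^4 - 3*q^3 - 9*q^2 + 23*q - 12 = (q - 4)*(q - 1)^2*(q + 3)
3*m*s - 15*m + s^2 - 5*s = (3*m + s)*(s - 5)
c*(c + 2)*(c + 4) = c^3 + 6*c^2 + 8*c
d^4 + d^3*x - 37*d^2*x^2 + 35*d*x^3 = d*(d - 5*x)*(d - x)*(d + 7*x)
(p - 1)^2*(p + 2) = p^3 - 3*p + 2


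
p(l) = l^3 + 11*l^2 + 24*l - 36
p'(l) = 3*l^2 + 22*l + 24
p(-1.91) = -48.68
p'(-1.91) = -7.08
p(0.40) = -24.58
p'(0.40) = 33.28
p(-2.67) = -40.70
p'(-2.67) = -13.35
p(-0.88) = -49.28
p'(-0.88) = 6.96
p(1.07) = 3.50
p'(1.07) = 50.97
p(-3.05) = -35.25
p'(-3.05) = -15.19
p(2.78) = 137.22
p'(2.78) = 108.35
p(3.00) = 162.00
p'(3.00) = 117.00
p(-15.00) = -1296.00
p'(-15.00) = 369.00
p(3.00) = 162.00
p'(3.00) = 117.00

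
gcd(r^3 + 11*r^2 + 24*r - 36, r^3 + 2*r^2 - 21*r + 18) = r^2 + 5*r - 6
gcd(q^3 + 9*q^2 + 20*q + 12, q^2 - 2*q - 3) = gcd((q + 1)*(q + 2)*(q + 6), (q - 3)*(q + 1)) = q + 1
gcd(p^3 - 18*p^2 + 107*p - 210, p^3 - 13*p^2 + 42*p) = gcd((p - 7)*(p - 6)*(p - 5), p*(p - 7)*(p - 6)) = p^2 - 13*p + 42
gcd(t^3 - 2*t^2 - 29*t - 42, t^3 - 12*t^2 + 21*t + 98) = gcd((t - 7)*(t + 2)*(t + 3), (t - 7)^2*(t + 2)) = t^2 - 5*t - 14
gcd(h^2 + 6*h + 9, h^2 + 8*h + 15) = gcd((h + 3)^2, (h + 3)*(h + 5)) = h + 3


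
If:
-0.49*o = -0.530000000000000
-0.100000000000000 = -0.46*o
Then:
No Solution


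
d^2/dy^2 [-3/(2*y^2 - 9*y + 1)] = 6*(4*y^2 - 18*y - (4*y - 9)^2 + 2)/(2*y^2 - 9*y + 1)^3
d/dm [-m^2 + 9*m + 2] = 9 - 2*m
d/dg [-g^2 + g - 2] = 1 - 2*g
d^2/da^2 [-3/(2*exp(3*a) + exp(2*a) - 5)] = 6*(-4*(3*exp(a) + 1)^2*exp(2*a) + (9*exp(a) + 2)*(2*exp(3*a) + exp(2*a) - 5))*exp(2*a)/(2*exp(3*a) + exp(2*a) - 5)^3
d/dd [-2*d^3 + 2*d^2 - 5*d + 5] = -6*d^2 + 4*d - 5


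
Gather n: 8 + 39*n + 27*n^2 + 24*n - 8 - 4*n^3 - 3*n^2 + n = -4*n^3 + 24*n^2 + 64*n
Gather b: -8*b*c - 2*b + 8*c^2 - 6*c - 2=b*(-8*c - 2) + 8*c^2 - 6*c - 2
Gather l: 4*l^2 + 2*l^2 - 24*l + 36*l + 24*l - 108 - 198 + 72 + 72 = 6*l^2 + 36*l - 162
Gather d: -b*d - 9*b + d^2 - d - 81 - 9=-9*b + d^2 + d*(-b - 1) - 90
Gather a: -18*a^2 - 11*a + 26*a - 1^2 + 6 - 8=-18*a^2 + 15*a - 3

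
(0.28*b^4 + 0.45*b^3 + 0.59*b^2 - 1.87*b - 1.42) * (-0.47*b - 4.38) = -0.1316*b^5 - 1.4379*b^4 - 2.2483*b^3 - 1.7053*b^2 + 8.858*b + 6.2196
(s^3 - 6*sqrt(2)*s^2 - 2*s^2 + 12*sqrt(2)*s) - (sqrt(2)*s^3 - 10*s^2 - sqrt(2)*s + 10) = -sqrt(2)*s^3 + s^3 - 6*sqrt(2)*s^2 + 8*s^2 + 13*sqrt(2)*s - 10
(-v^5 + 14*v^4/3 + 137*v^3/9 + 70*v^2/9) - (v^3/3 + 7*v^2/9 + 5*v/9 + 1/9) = -v^5 + 14*v^4/3 + 134*v^3/9 + 7*v^2 - 5*v/9 - 1/9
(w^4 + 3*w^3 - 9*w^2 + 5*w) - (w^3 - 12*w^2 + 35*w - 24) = w^4 + 2*w^3 + 3*w^2 - 30*w + 24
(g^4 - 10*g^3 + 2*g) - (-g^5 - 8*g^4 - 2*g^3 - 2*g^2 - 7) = g^5 + 9*g^4 - 8*g^3 + 2*g^2 + 2*g + 7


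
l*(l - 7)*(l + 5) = l^3 - 2*l^2 - 35*l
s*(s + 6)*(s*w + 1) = s^3*w + 6*s^2*w + s^2 + 6*s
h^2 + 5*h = h*(h + 5)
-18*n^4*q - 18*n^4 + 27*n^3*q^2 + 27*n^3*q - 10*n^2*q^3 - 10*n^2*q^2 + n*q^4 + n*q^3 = (-6*n + q)*(-3*n + q)*(-n + q)*(n*q + n)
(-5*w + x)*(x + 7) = -5*w*x - 35*w + x^2 + 7*x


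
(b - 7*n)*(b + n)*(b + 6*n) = b^3 - 43*b*n^2 - 42*n^3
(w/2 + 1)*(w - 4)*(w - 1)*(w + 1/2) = w^4/2 - 5*w^3/4 - 15*w^2/4 + 5*w/2 + 2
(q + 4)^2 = q^2 + 8*q + 16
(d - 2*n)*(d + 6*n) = d^2 + 4*d*n - 12*n^2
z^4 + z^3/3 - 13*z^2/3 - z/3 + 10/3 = (z - 5/3)*(z - 1)*(z + 1)*(z + 2)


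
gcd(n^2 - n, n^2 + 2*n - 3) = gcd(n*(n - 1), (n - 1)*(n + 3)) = n - 1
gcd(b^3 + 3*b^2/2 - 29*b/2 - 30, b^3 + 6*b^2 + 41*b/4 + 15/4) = b^2 + 11*b/2 + 15/2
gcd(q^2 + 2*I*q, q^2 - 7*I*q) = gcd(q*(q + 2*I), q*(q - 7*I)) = q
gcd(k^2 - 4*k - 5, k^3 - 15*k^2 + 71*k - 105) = k - 5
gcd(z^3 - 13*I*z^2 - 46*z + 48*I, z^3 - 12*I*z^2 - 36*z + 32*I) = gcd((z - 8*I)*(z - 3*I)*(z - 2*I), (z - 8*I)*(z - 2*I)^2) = z^2 - 10*I*z - 16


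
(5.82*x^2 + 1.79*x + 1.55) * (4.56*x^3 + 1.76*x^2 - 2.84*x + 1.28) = 26.5392*x^5 + 18.4056*x^4 - 6.3104*x^3 + 5.094*x^2 - 2.1108*x + 1.984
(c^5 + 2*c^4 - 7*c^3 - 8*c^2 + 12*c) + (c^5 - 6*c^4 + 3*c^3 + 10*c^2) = 2*c^5 - 4*c^4 - 4*c^3 + 2*c^2 + 12*c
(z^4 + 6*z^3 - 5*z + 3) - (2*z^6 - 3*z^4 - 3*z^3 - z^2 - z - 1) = -2*z^6 + 4*z^4 + 9*z^3 + z^2 - 4*z + 4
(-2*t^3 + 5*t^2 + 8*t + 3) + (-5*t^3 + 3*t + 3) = -7*t^3 + 5*t^2 + 11*t + 6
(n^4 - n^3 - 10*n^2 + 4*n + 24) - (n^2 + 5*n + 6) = n^4 - n^3 - 11*n^2 - n + 18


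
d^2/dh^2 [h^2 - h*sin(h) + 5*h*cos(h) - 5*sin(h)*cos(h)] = h*sin(h) - 5*h*cos(h) - 10*sin(h) + 10*sin(2*h) - 2*cos(h) + 2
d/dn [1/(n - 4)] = -1/(n - 4)^2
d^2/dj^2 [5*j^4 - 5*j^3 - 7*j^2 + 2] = 60*j^2 - 30*j - 14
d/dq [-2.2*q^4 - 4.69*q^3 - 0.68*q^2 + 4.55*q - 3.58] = -8.8*q^3 - 14.07*q^2 - 1.36*q + 4.55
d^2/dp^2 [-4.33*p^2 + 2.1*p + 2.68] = -8.66000000000000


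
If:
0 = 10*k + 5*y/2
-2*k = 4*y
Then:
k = 0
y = 0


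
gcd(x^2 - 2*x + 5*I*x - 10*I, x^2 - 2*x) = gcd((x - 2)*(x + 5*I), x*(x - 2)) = x - 2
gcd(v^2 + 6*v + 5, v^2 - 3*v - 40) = v + 5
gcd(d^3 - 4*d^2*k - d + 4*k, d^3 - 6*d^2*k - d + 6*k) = d^2 - 1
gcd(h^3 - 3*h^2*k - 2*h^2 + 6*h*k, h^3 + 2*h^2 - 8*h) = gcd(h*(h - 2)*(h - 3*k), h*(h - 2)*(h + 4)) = h^2 - 2*h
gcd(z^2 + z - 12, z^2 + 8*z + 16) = z + 4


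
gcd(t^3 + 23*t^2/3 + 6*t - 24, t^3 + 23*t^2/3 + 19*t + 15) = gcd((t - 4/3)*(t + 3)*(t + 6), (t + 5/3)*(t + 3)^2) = t + 3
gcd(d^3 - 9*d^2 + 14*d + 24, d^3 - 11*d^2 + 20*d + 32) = d^2 - 3*d - 4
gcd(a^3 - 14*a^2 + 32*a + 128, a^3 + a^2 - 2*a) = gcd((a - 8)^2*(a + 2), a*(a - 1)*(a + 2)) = a + 2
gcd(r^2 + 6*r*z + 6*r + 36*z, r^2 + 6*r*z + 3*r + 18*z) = r + 6*z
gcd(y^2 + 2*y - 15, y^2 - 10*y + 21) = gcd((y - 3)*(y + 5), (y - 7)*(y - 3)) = y - 3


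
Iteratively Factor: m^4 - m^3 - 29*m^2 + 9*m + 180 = (m - 3)*(m^3 + 2*m^2 - 23*m - 60) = (m - 3)*(m + 3)*(m^2 - m - 20) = (m - 5)*(m - 3)*(m + 3)*(m + 4)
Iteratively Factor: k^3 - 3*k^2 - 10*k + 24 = (k - 4)*(k^2 + k - 6) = (k - 4)*(k + 3)*(k - 2)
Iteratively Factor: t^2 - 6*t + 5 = (t - 5)*(t - 1)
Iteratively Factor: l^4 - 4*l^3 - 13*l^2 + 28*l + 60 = (l - 5)*(l^3 + l^2 - 8*l - 12) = (l - 5)*(l + 2)*(l^2 - l - 6) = (l - 5)*(l + 2)^2*(l - 3)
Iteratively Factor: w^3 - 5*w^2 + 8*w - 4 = (w - 2)*(w^2 - 3*w + 2) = (w - 2)^2*(w - 1)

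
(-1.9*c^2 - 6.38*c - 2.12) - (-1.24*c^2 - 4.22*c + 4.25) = -0.66*c^2 - 2.16*c - 6.37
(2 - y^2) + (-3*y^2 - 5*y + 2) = -4*y^2 - 5*y + 4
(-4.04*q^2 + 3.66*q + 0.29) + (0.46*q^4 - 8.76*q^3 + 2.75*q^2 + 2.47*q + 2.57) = 0.46*q^4 - 8.76*q^3 - 1.29*q^2 + 6.13*q + 2.86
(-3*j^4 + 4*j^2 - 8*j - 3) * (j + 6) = -3*j^5 - 18*j^4 + 4*j^3 + 16*j^2 - 51*j - 18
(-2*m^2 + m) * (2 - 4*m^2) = 8*m^4 - 4*m^3 - 4*m^2 + 2*m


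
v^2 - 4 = (v - 2)*(v + 2)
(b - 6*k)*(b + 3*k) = b^2 - 3*b*k - 18*k^2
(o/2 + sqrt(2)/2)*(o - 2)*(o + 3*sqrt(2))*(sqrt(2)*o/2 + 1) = sqrt(2)*o^4/4 - sqrt(2)*o^3/2 + 5*o^3/2 - 5*o^2 + 7*sqrt(2)*o^2/2 - 7*sqrt(2)*o + 3*o - 6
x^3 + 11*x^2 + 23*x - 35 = (x - 1)*(x + 5)*(x + 7)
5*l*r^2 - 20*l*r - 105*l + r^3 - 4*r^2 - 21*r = (5*l + r)*(r - 7)*(r + 3)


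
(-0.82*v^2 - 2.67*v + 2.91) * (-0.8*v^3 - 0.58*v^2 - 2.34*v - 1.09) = 0.656*v^5 + 2.6116*v^4 + 1.1394*v^3 + 5.4538*v^2 - 3.8991*v - 3.1719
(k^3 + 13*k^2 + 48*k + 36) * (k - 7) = k^4 + 6*k^3 - 43*k^2 - 300*k - 252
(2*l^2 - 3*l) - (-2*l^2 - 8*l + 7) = 4*l^2 + 5*l - 7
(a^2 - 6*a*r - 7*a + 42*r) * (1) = a^2 - 6*a*r - 7*a + 42*r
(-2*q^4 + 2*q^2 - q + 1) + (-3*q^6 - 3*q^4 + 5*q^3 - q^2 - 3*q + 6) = -3*q^6 - 5*q^4 + 5*q^3 + q^2 - 4*q + 7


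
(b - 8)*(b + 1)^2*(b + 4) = b^4 - 2*b^3 - 39*b^2 - 68*b - 32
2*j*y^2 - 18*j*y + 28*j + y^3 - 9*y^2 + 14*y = (2*j + y)*(y - 7)*(y - 2)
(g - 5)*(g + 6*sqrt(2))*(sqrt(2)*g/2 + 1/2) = sqrt(2)*g^3/2 - 5*sqrt(2)*g^2/2 + 13*g^2/2 - 65*g/2 + 3*sqrt(2)*g - 15*sqrt(2)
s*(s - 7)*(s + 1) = s^3 - 6*s^2 - 7*s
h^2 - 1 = (h - 1)*(h + 1)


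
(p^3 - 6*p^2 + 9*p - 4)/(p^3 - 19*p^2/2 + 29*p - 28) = 2*(p^2 - 2*p + 1)/(2*p^2 - 11*p + 14)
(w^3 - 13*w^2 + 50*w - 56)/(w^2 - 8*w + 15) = (w^3 - 13*w^2 + 50*w - 56)/(w^2 - 8*w + 15)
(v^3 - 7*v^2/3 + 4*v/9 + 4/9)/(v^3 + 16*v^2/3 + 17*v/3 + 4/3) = (3*v^2 - 8*v + 4)/(3*(v^2 + 5*v + 4))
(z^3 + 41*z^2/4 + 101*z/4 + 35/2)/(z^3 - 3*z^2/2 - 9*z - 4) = (4*z^2 + 33*z + 35)/(2*(2*z^2 - 7*z - 4))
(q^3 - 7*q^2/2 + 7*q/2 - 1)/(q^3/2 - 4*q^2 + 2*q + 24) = (2*q^3 - 7*q^2 + 7*q - 2)/(q^3 - 8*q^2 + 4*q + 48)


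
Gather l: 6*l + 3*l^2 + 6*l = 3*l^2 + 12*l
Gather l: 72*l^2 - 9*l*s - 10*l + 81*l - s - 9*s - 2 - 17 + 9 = 72*l^2 + l*(71 - 9*s) - 10*s - 10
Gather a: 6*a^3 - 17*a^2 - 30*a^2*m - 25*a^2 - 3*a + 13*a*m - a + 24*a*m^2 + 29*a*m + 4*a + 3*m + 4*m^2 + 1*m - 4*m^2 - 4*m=6*a^3 + a^2*(-30*m - 42) + a*(24*m^2 + 42*m)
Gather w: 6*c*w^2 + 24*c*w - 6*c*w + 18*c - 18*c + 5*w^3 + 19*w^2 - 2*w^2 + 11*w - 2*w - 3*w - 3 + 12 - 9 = 5*w^3 + w^2*(6*c + 17) + w*(18*c + 6)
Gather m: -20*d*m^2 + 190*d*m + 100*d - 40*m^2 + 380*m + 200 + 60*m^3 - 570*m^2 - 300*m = 100*d + 60*m^3 + m^2*(-20*d - 610) + m*(190*d + 80) + 200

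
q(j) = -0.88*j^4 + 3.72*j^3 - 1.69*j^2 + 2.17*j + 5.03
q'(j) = -3.52*j^3 + 11.16*j^2 - 3.38*j + 2.17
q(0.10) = 5.23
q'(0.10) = 1.94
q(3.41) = 21.30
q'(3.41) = -19.16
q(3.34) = 22.52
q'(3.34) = -15.78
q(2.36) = 22.34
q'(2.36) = 10.08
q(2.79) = 25.40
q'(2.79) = 3.16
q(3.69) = 13.78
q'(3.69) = -35.20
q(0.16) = 5.35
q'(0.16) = 1.90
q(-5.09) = -1131.05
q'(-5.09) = 772.70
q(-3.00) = -188.41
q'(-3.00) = 207.79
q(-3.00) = -188.41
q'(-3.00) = 207.79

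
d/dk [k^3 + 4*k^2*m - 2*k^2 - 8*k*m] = 3*k^2 + 8*k*m - 4*k - 8*m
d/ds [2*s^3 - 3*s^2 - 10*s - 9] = 6*s^2 - 6*s - 10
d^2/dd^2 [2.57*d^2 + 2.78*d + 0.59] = 5.14000000000000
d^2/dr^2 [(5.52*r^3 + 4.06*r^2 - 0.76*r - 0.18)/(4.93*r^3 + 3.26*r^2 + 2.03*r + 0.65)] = (19.9231159999995*r^6 - 442.291992*r^5 - 581.844516*r^4 - 261.008068*r^3 - 0.978299999999983*r^2 + 19.969476*r + 4.715656)/(119.823157*r^9 + 237.701922*r^8 + 305.199045*r^7 + 277.795055*r^6 + 188.350215*r^5 + 100.057032*r^4 + 40.423622*r^3 + 12.167805*r^2 + 2.573025*r + 0.274625)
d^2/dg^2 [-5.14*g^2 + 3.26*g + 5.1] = -10.2800000000000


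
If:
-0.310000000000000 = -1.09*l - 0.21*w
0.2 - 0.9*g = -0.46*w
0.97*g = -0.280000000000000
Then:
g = -0.29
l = 0.48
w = -1.00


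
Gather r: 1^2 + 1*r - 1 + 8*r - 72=9*r - 72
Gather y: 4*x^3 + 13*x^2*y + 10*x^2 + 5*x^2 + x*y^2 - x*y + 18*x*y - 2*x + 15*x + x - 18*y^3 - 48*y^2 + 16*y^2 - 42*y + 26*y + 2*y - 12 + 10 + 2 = 4*x^3 + 15*x^2 + 14*x - 18*y^3 + y^2*(x - 32) + y*(13*x^2 + 17*x - 14)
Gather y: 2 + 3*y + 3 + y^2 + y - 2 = y^2 + 4*y + 3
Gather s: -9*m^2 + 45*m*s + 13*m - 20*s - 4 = -9*m^2 + 13*m + s*(45*m - 20) - 4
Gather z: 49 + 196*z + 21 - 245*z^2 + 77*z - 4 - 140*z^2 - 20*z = -385*z^2 + 253*z + 66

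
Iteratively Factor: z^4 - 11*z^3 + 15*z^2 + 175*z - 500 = (z + 4)*(z^3 - 15*z^2 + 75*z - 125) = (z - 5)*(z + 4)*(z^2 - 10*z + 25) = (z - 5)^2*(z + 4)*(z - 5)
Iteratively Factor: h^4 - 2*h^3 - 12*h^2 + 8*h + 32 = (h - 4)*(h^3 + 2*h^2 - 4*h - 8) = (h - 4)*(h + 2)*(h^2 - 4) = (h - 4)*(h - 2)*(h + 2)*(h + 2)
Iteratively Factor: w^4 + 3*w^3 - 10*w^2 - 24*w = (w)*(w^3 + 3*w^2 - 10*w - 24) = w*(w + 4)*(w^2 - w - 6) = w*(w - 3)*(w + 4)*(w + 2)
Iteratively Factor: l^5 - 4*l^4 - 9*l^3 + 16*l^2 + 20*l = (l + 1)*(l^4 - 5*l^3 - 4*l^2 + 20*l) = (l + 1)*(l + 2)*(l^3 - 7*l^2 + 10*l) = (l - 5)*(l + 1)*(l + 2)*(l^2 - 2*l) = (l - 5)*(l - 2)*(l + 1)*(l + 2)*(l)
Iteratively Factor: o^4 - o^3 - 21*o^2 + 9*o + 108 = (o - 4)*(o^3 + 3*o^2 - 9*o - 27) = (o - 4)*(o + 3)*(o^2 - 9) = (o - 4)*(o - 3)*(o + 3)*(o + 3)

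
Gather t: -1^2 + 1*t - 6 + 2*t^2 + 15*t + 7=2*t^2 + 16*t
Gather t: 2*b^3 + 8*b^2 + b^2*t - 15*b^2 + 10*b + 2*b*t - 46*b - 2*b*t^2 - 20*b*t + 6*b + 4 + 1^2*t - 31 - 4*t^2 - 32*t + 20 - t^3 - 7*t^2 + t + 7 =2*b^3 - 7*b^2 - 30*b - t^3 + t^2*(-2*b - 11) + t*(b^2 - 18*b - 30)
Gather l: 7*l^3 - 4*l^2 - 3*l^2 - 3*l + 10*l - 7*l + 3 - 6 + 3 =7*l^3 - 7*l^2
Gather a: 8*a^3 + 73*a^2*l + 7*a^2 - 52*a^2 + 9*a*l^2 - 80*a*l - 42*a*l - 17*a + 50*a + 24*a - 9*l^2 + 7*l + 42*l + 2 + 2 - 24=8*a^3 + a^2*(73*l - 45) + a*(9*l^2 - 122*l + 57) - 9*l^2 + 49*l - 20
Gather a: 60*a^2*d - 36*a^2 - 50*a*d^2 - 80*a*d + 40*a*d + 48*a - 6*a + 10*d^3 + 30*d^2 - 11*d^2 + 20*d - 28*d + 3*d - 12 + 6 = a^2*(60*d - 36) + a*(-50*d^2 - 40*d + 42) + 10*d^3 + 19*d^2 - 5*d - 6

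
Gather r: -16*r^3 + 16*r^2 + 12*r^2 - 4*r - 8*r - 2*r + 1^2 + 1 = -16*r^3 + 28*r^2 - 14*r + 2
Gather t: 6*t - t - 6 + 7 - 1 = 5*t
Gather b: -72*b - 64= -72*b - 64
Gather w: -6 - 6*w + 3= -6*w - 3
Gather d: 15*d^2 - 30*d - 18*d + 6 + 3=15*d^2 - 48*d + 9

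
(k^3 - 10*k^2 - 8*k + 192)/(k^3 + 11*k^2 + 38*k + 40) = (k^2 - 14*k + 48)/(k^2 + 7*k + 10)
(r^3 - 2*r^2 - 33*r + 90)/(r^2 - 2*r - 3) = (r^2 + r - 30)/(r + 1)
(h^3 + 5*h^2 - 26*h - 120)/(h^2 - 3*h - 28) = (h^2 + h - 30)/(h - 7)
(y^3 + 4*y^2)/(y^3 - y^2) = (y + 4)/(y - 1)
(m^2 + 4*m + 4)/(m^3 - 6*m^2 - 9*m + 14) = (m + 2)/(m^2 - 8*m + 7)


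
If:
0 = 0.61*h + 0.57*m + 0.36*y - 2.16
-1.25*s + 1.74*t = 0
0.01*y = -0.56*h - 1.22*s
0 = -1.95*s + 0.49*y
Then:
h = -0.56529304029304*y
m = 3.78947368421053 - 0.0266162200372727*y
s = 0.251282051282051*y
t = 0.180518715001474*y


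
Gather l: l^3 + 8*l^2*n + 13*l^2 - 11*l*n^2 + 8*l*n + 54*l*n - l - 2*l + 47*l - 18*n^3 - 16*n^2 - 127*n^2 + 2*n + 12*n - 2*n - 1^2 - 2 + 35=l^3 + l^2*(8*n + 13) + l*(-11*n^2 + 62*n + 44) - 18*n^3 - 143*n^2 + 12*n + 32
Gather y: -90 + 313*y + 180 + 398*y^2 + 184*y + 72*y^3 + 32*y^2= 72*y^3 + 430*y^2 + 497*y + 90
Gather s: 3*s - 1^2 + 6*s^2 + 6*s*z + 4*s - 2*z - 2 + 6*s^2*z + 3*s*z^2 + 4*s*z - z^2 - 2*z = s^2*(6*z + 6) + s*(3*z^2 + 10*z + 7) - z^2 - 4*z - 3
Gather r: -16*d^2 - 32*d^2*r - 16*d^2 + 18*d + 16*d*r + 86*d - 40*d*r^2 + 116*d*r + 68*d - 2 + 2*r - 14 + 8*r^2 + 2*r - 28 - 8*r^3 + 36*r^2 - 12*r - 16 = -32*d^2 + 172*d - 8*r^3 + r^2*(44 - 40*d) + r*(-32*d^2 + 132*d - 8) - 60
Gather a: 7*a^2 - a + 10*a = 7*a^2 + 9*a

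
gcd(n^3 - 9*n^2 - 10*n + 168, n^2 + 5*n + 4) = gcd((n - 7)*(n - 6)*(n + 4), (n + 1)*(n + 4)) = n + 4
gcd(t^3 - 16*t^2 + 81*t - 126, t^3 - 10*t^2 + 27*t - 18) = t^2 - 9*t + 18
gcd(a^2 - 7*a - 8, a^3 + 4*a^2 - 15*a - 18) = a + 1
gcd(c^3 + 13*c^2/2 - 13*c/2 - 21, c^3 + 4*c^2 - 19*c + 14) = c^2 + 5*c - 14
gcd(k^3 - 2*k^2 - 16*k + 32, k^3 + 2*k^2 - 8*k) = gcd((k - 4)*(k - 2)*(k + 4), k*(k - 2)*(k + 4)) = k^2 + 2*k - 8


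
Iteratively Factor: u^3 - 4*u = (u)*(u^2 - 4) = u*(u + 2)*(u - 2)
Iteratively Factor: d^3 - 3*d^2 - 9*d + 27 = (d - 3)*(d^2 - 9) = (d - 3)*(d + 3)*(d - 3)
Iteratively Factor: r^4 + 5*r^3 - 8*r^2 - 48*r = (r + 4)*(r^3 + r^2 - 12*r) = (r + 4)^2*(r^2 - 3*r) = (r - 3)*(r + 4)^2*(r)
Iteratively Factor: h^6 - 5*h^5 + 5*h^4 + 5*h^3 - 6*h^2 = (h - 3)*(h^5 - 2*h^4 - h^3 + 2*h^2) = h*(h - 3)*(h^4 - 2*h^3 - h^2 + 2*h) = h*(h - 3)*(h - 1)*(h^3 - h^2 - 2*h) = h*(h - 3)*(h - 2)*(h - 1)*(h^2 + h) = h*(h - 3)*(h - 2)*(h - 1)*(h + 1)*(h)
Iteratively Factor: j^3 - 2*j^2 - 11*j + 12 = (j + 3)*(j^2 - 5*j + 4) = (j - 1)*(j + 3)*(j - 4)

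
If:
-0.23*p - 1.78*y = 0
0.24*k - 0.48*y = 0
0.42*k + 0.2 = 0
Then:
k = -0.48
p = 1.84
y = -0.24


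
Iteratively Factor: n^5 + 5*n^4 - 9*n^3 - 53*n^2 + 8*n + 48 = (n - 1)*(n^4 + 6*n^3 - 3*n^2 - 56*n - 48) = (n - 1)*(n + 4)*(n^3 + 2*n^2 - 11*n - 12) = (n - 1)*(n + 1)*(n + 4)*(n^2 + n - 12) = (n - 1)*(n + 1)*(n + 4)^2*(n - 3)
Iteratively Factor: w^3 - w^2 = (w - 1)*(w^2) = w*(w - 1)*(w)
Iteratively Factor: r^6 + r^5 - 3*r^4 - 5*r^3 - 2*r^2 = (r - 2)*(r^5 + 3*r^4 + 3*r^3 + r^2) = r*(r - 2)*(r^4 + 3*r^3 + 3*r^2 + r) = r*(r - 2)*(r + 1)*(r^3 + 2*r^2 + r) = r*(r - 2)*(r + 1)^2*(r^2 + r) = r*(r - 2)*(r + 1)^3*(r)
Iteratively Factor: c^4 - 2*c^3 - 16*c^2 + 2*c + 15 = (c - 5)*(c^3 + 3*c^2 - c - 3) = (c - 5)*(c - 1)*(c^2 + 4*c + 3) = (c - 5)*(c - 1)*(c + 1)*(c + 3)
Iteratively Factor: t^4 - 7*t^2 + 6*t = (t + 3)*(t^3 - 3*t^2 + 2*t) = (t - 1)*(t + 3)*(t^2 - 2*t) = t*(t - 1)*(t + 3)*(t - 2)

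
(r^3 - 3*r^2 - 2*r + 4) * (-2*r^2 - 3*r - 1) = -2*r^5 + 3*r^4 + 12*r^3 + r^2 - 10*r - 4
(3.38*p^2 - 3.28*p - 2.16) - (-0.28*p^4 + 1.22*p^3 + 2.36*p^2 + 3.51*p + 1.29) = 0.28*p^4 - 1.22*p^3 + 1.02*p^2 - 6.79*p - 3.45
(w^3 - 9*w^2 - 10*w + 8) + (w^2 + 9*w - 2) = w^3 - 8*w^2 - w + 6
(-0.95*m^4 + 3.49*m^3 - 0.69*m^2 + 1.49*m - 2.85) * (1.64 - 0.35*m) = 0.3325*m^5 - 2.7795*m^4 + 5.9651*m^3 - 1.6531*m^2 + 3.4411*m - 4.674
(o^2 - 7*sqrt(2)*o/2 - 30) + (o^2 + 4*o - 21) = 2*o^2 - 7*sqrt(2)*o/2 + 4*o - 51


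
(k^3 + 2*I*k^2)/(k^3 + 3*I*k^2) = (k + 2*I)/(k + 3*I)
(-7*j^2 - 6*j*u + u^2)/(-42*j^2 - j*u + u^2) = (j + u)/(6*j + u)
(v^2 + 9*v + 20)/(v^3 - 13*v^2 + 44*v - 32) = (v^2 + 9*v + 20)/(v^3 - 13*v^2 + 44*v - 32)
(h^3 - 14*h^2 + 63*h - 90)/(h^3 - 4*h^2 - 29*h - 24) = (-h^3 + 14*h^2 - 63*h + 90)/(-h^3 + 4*h^2 + 29*h + 24)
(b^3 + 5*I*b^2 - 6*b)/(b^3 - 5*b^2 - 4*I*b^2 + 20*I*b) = (b^2 + 5*I*b - 6)/(b^2 - 5*b - 4*I*b + 20*I)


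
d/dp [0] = 0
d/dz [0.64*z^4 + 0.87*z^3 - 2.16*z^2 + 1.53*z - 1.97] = 2.56*z^3 + 2.61*z^2 - 4.32*z + 1.53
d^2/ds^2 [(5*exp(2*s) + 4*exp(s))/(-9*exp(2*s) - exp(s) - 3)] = (-279*exp(4*s) + 571*exp(3*s) + 603*exp(2*s) - 168*exp(s) - 36)*exp(s)/(729*exp(6*s) + 243*exp(5*s) + 756*exp(4*s) + 163*exp(3*s) + 252*exp(2*s) + 27*exp(s) + 27)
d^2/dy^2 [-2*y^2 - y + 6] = -4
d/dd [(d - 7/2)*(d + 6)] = 2*d + 5/2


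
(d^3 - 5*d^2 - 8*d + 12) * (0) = 0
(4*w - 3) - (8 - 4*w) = 8*w - 11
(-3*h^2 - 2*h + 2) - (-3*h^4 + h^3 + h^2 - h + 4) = 3*h^4 - h^3 - 4*h^2 - h - 2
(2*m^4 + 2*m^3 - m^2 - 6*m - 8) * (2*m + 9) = 4*m^5 + 22*m^4 + 16*m^3 - 21*m^2 - 70*m - 72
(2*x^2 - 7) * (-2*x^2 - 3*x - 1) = -4*x^4 - 6*x^3 + 12*x^2 + 21*x + 7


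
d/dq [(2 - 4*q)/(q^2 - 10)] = 4*(q^2 - q + 10)/(q^4 - 20*q^2 + 100)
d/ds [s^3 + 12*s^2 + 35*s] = 3*s^2 + 24*s + 35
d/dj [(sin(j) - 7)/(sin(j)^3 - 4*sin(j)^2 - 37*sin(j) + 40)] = (-2*sin(j)^3 + 25*sin(j)^2 - 56*sin(j) - 219)*cos(j)/(sin(j)^3 - 4*sin(j)^2 - 37*sin(j) + 40)^2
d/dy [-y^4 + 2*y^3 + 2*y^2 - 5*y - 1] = -4*y^3 + 6*y^2 + 4*y - 5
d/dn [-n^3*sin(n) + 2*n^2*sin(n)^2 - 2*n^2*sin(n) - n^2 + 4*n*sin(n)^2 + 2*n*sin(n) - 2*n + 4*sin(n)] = -n^3*cos(n) - 3*n^2*sin(n) + 2*n^2*sin(2*n) - 2*n^2*cos(n) - 4*n*sin(n) + 4*n*sin(2*n) + 2*n*cos(n) - 2*n*cos(2*n) + 2*sin(n) + 4*cos(n) - 2*cos(2*n)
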